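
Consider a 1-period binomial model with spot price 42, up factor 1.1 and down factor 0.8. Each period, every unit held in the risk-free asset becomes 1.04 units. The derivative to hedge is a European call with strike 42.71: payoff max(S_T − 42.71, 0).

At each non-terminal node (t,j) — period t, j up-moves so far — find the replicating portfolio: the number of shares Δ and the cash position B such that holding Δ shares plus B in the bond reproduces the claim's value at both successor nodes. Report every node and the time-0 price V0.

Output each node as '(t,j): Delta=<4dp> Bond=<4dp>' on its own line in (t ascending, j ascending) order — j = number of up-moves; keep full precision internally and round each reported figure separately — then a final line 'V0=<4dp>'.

(0,0): Delta=0.2770 Bond=-8.9487
V0=2.6846

No-arbitrage ⇒ martingale measure with p* = (R−d)/(u−d) = 0.8000.
Terminal values V(1,·): V(1,0)=0.0000, V(1,1)=3.4900
Node (0,0) S=42.0000: V=(p*·3.4900+(1−p*)·0.0000)/1.04=2.6846; Δ=(3.4900−0.0000)/(46.2000−33.6000)=0.2770; B=V−Δ·S=-8.9487
Self-financing check: at every node Δ·S+B equals the discounted successor values.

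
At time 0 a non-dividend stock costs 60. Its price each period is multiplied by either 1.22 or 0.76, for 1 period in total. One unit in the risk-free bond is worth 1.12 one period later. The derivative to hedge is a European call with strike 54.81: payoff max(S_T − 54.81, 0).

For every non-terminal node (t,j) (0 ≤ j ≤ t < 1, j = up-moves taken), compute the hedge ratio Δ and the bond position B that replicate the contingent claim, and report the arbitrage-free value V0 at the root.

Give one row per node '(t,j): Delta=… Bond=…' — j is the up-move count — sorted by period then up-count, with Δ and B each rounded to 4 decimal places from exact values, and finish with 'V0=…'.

(0,0): Delta=0.6663 Bond=-27.1281
V0=12.8502

No-arbitrage ⇒ martingale measure with p* = (R−d)/(u−d) = 0.7826.
Terminal payoffs: V(1,0)=0.0000, V(1,1)=18.3900
(0,0): S=60.0000. Δ = (V_up−V_dn)/(S_up−S_dn) = (18.3900−0.0000)/(73.2000−45.6000) = 0.6663. V = [p*·18.3900 + (1−p*)·0.0000]/1.12 = 12.8502. B = V − Δ·S = -27.1281.
Each (Δ,B) replicates both successor values, so the strategy is self-financing and V0 is arbitrage-free.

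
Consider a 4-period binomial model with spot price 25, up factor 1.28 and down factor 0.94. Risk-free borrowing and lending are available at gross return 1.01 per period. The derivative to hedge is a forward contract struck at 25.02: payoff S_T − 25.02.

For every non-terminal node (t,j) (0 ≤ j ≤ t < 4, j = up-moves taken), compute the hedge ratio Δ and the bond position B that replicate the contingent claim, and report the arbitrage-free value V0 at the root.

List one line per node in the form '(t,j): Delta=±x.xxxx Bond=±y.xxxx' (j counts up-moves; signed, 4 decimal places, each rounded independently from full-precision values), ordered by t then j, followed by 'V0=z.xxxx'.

(0,0): Delta=1.0000 Bond=-24.0437
(1,0): Delta=1.0000 Bond=-24.2842
(1,1): Delta=1.0000 Bond=-24.2842
(2,0): Delta=1.0000 Bond=-24.5270
(2,1): Delta=1.0000 Bond=-24.5270
(2,2): Delta=1.0000 Bond=-24.5270
(3,0): Delta=1.0000 Bond=-24.7723
(3,1): Delta=1.0000 Bond=-24.7723
(3,2): Delta=1.0000 Bond=-24.7723
(3,3): Delta=1.0000 Bond=-24.7723
V0=0.9563

The replicating-portfolio and risk-neutral prices coincide; use p* = (1.01−0.94)/(1.28−0.94) = 0.2059 for the latter.
At expiry t=4: V(4,0)=-5.5013, V(4,1)=1.5587, V(4,2)=11.1723, V(4,3)=24.2631, V(4,4)=42.0889
(3,0): S=20.7646. Δ = (V_up−V_dn)/(S_up−S_dn) = (1.5587−-5.5013)/(26.5787−19.5187) = 1.0000. V = [p*·1.5587 + (1−p*)·-5.5013]/1.01 = -4.0077. B = V − Δ·S = -24.7723.
(3,1): S=28.2752. Δ = (V_up−V_dn)/(S_up−S_dn) = (11.1723−1.5587)/(36.1923−26.5787) = 1.0000. V = [p*·11.1723 + (1−p*)·1.5587]/1.01 = 3.5029. B = V − Δ·S = -24.7723.
(3,2): S=38.5024. Δ = (V_up−V_dn)/(S_up−S_dn) = (24.2631−11.1723)/(49.2831−36.1923) = 1.0000. V = [p*·24.2631 + (1−p*)·11.1723]/1.01 = 13.7301. B = V − Δ·S = -24.7723.
(3,3): S=52.4288. Δ = (V_up−V_dn)/(S_up−S_dn) = (42.0889−24.2631)/(67.1089−49.2831) = 1.0000. V = [p*·42.0889 + (1−p*)·24.2631]/1.01 = 27.6565. B = V − Δ·S = -24.7723.
(2,0): S=22.0900. Δ = (V_up−V_dn)/(S_up−S_dn) = (3.5029−-4.0077)/(28.2752−20.7646) = 1.0000. V = [p*·3.5029 + (1−p*)·-4.0077]/1.01 = -2.4370. B = V − Δ·S = -24.5270.
(2,1): S=30.0800. Δ = (V_up−V_dn)/(S_up−S_dn) = (13.7301−3.5029)/(38.5024−28.2752) = 1.0000. V = [p*·13.7301 + (1−p*)·3.5029]/1.01 = 5.5530. B = V − Δ·S = -24.5270.
(2,2): S=40.9600. Δ = (V_up−V_dn)/(S_up−S_dn) = (27.6565−13.7301)/(52.4288−38.5024) = 1.0000. V = [p*·27.6565 + (1−p*)·13.7301]/1.01 = 16.4330. B = V − Δ·S = -24.5270.
(1,0): S=23.5000. Δ = (V_up−V_dn)/(S_up−S_dn) = (5.5530−-2.4370)/(30.0800−22.0900) = 1.0000. V = [p*·5.5530 + (1−p*)·-2.4370]/1.01 = -0.7842. B = V − Δ·S = -24.2842.
(1,1): S=32.0000. Δ = (V_up−V_dn)/(S_up−S_dn) = (16.4330−5.5530)/(40.9600−30.0800) = 1.0000. V = [p*·16.4330 + (1−p*)·5.5530]/1.01 = 7.7158. B = V − Δ·S = -24.2842.
(0,0): S=25.0000. Δ = (V_up−V_dn)/(S_up−S_dn) = (7.7158−-0.7842)/(32.0000−23.5000) = 1.0000. V = [p*·7.7158 + (1−p*)·-0.7842]/1.01 = 0.9563. B = V − Δ·S = -24.0437.
Root portfolio cost Δ·25+B reproduces V0=0.9563.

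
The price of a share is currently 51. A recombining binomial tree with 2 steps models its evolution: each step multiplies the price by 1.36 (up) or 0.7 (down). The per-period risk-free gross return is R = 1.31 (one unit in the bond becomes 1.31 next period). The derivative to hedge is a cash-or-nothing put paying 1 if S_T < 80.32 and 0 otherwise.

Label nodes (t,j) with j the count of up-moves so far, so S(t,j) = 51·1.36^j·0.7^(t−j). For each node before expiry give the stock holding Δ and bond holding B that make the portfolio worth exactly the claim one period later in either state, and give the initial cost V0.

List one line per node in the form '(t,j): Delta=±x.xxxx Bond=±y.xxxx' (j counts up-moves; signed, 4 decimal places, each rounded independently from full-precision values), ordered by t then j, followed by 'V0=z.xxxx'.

(0,0): Delta=-0.0210 Bond=1.1539
(1,0): Delta=0.0000 Bond=0.7634
(1,1): Delta=-0.0218 Bond=1.5730
V0=0.0849

Risk-neutral probability p* = (R−d)/(u−d) = (1.31−0.7)/(1.36−0.7) = 0.9242.
Terminal payoffs: V(2,0)=1.0000, V(2,1)=1.0000, V(2,2)=0.0000
  t=1,j=0: stock 35.7000 → up 48.5520 (V=1.0000), down 24.9900 (V=1.0000). Price 0.7634; hedge Δ=0.0000, bond B=0.7634.
  t=1,j=1: stock 69.3600 → up 94.3296 (V=0.0000), down 48.5520 (V=1.0000). Price 0.0578; hedge Δ=-0.0218, bond B=1.5730.
  t=0,j=0: stock 51.0000 → up 69.3600 (V=0.0578), down 35.7000 (V=0.7634). Price 0.0849; hedge Δ=-0.0210, bond B=1.1539.
Self-financing check: at every node Δ·S+B equals the discounted successor values.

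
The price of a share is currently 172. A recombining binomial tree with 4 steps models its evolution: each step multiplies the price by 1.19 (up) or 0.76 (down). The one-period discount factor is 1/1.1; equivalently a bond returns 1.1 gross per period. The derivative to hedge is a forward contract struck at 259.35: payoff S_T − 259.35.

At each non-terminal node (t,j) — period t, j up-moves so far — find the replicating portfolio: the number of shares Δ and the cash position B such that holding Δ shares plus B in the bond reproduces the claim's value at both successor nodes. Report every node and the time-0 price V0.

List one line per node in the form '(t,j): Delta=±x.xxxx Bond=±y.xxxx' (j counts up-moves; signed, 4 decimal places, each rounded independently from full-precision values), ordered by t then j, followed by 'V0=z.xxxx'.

(0,0): Delta=1.0000 Bond=-177.1395
(1,0): Delta=1.0000 Bond=-194.8535
(1,1): Delta=1.0000 Bond=-194.8535
(2,0): Delta=1.0000 Bond=-214.3388
(2,1): Delta=1.0000 Bond=-214.3388
(2,2): Delta=1.0000 Bond=-214.3388
(3,0): Delta=1.0000 Bond=-235.7727
(3,1): Delta=1.0000 Bond=-235.7727
(3,2): Delta=1.0000 Bond=-235.7727
(3,3): Delta=1.0000 Bond=-235.7727
V0=-5.1395

The replicating-portfolio and risk-neutral prices coincide; use p* = (1.1−0.76)/(1.19−0.76) = 0.7907 for the latter.
At expiry t=4: V(4,0)=-201.9671, V(4,1)=-169.5004, V(4,2)=-118.6644, V(4,3)=-39.0660, V(4,4)=85.5683
Node (3,0) S=75.5039: V=(p*·-169.5004+(1−p*)·-201.9671)/1.1=-160.2689; Δ=(-169.5004−-201.9671)/(89.8496−57.3829)=1.0000; B=V−Δ·S=-235.7727
Node (3,1) S=118.2232: V=(p*·-118.6644+(1−p*)·-169.5004)/1.1=-117.5496; Δ=(-118.6644−-169.5004)/(140.6856−89.8496)=1.0000; B=V−Δ·S=-235.7727
Node (3,2) S=185.1126: V=(p*·-39.0660+(1−p*)·-118.6644)/1.1=-50.6601; Δ=(-39.0660−-118.6644)/(220.2840−140.6856)=1.0000; B=V−Δ·S=-235.7727
Node (3,3) S=289.8473: V=(p*·85.5683+(1−p*)·-39.0660)/1.1=54.0746; Δ=(85.5683−-39.0660)/(344.9183−220.2840)=1.0000; B=V−Δ·S=-235.7727
Node (2,0) S=99.3472: V=(p*·-117.5496+(1−p*)·-160.2689)/1.1=-114.9916; Δ=(-117.5496−-160.2689)/(118.2232−75.5039)=1.0000; B=V−Δ·S=-214.3388
Node (2,1) S=155.5568: V=(p*·-50.6601+(1−p*)·-117.5496)/1.1=-58.7820; Δ=(-50.6601−-117.5496)/(185.1126−118.2232)=1.0000; B=V−Δ·S=-214.3388
Node (2,2) S=243.5692: V=(p*·54.0746+(1−p*)·-50.6601)/1.1=29.2304; Δ=(54.0746−-50.6601)/(289.8473−185.1126)=1.0000; B=V−Δ·S=-214.3388
Node (1,0) S=130.7200: V=(p*·-58.7820+(1−p*)·-114.9916)/1.1=-64.1335; Δ=(-58.7820−-114.9916)/(155.5568−99.3472)=1.0000; B=V−Δ·S=-194.8535
Node (1,1) S=204.6800: V=(p*·29.2304+(1−p*)·-58.7820)/1.1=9.8265; Δ=(29.2304−-58.7820)/(243.5692−155.5568)=1.0000; B=V−Δ·S=-194.8535
Node (0,0) S=172.0000: V=(p*·9.8265+(1−p*)·-64.1335)/1.1=-5.1395; Δ=(9.8265−-64.1335)/(204.6800−130.7200)=1.0000; B=V−Δ·S=-177.1395
Check: Δ(0,0)·S0 + B(0,0) = -5.1395 = V0.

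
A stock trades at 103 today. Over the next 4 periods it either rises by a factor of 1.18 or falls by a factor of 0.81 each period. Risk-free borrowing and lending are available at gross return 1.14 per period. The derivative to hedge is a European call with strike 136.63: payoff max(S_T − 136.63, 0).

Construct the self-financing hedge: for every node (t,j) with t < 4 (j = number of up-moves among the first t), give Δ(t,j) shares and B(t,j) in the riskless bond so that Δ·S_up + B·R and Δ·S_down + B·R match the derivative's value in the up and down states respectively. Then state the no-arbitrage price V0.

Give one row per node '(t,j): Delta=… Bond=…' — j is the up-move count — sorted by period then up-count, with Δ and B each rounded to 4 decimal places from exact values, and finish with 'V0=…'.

The replicating-portfolio and risk-neutral prices coincide; use p* = (1.14−0.81)/(1.18−0.81) = 0.8919 for the latter.
Terminal payoffs: V(4,0)=0.0000, V(4,1)=0.0000, V(4,2)=0.0000, V(4,3)=0.4482, V(4,4)=63.0641
Node (3,0) S=54.7384: V=(p*·0.0000+(1−p*)·0.0000)/1.14=0.0000; Δ=(0.0000−0.0000)/(64.5913−44.3381)=0.0000; B=V−Δ·S=0.0000
Node (3,1) S=79.7424: V=(p*·0.0000+(1−p*)·0.0000)/1.14=0.0000; Δ=(0.0000−0.0000)/(94.0960−64.5913)=0.0000; B=V−Δ·S=0.0000
Node (3,2) S=116.1679: V=(p*·0.4482+(1−p*)·0.0000)/1.14=0.3506; Δ=(0.4482−0.0000)/(137.0782−94.0960)=0.0104; B=V−Δ·S=-0.8606
Node (3,3) S=169.2323: V=(p*·63.0641+(1−p*)·0.4482)/1.14=49.3814; Δ=(63.0641−0.4482)/(199.6941−137.0782)=1.0000; B=V−Δ·S=-119.8509
Node (2,0) S=67.5783: V=(p*·0.0000+(1−p*)·0.0000)/1.14=0.0000; Δ=(0.0000−0.0000)/(79.7424−54.7384)=0.0000; B=V−Δ·S=0.0000
Node (2,1) S=98.4474: V=(p*·0.3506+(1−p*)·0.0000)/1.14=0.2743; Δ=(0.3506−0.0000)/(116.1679−79.7424)=0.0096; B=V−Δ·S=-0.6733
Node (2,2) S=143.4172: V=(p*·49.3814+(1−p*)·0.3506)/1.14=38.6674; Δ=(49.3814−0.3506)/(169.2323−116.1679)=0.9240; B=V−Δ·S=-93.8483
Node (1,0) S=83.4300: V=(p*·0.2743+(1−p*)·0.0000)/1.14=0.2146; Δ=(0.2743−0.0000)/(98.4474−67.5783)=0.0089; B=V−Δ·S=-0.5268
Node (1,1) S=121.5400: V=(p*·38.6674+(1−p*)·0.2743)/1.14=30.2779; Δ=(38.6674−0.2743)/(143.4172−98.4474)=0.8538; B=V−Δ·S=-73.4871
Node (0,0) S=103.0000: V=(p*·30.2779+(1−p*)·0.2146)/1.14=23.7086; Δ=(30.2779−0.2146)/(121.5400−83.4300)=0.7889; B=V−Δ·S=-57.5434
Each (Δ,B) replicates both successor values, so the strategy is self-financing and V0 is arbitrage-free.

(0,0): Delta=0.7889 Bond=-57.5434
(1,0): Delta=0.0089 Bond=-0.5268
(1,1): Delta=0.8538 Bond=-73.4871
(2,0): Delta=0.0000 Bond=0.0000
(2,1): Delta=0.0096 Bond=-0.6733
(2,2): Delta=0.9240 Bond=-93.8483
(3,0): Delta=0.0000 Bond=0.0000
(3,1): Delta=0.0000 Bond=0.0000
(3,2): Delta=0.0104 Bond=-0.8606
(3,3): Delta=1.0000 Bond=-119.8509
V0=23.7086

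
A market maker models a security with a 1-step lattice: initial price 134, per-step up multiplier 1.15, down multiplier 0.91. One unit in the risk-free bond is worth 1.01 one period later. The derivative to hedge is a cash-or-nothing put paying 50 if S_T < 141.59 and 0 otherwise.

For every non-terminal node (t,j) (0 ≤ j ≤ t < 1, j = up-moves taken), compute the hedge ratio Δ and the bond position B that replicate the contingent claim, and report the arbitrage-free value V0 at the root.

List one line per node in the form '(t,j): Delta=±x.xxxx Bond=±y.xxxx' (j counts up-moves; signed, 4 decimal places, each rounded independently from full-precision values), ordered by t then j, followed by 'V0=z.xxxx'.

(0,0): Delta=-1.5547 Bond=237.2112
V0=28.8779

The replicating-portfolio and risk-neutral prices coincide; use p* = (1.01−0.91)/(1.15−0.91) = 0.4167 for the latter.
Terminal values V(1,·): V(1,0)=50.0000, V(1,1)=0.0000
  t=0,j=0: stock 134.0000 → up 154.1000 (V=0.0000), down 121.9400 (V=50.0000). Price 28.8779; hedge Δ=-1.5547, bond B=237.2112.
Check: Δ(0,0)·S0 + B(0,0) = 28.8779 = V0.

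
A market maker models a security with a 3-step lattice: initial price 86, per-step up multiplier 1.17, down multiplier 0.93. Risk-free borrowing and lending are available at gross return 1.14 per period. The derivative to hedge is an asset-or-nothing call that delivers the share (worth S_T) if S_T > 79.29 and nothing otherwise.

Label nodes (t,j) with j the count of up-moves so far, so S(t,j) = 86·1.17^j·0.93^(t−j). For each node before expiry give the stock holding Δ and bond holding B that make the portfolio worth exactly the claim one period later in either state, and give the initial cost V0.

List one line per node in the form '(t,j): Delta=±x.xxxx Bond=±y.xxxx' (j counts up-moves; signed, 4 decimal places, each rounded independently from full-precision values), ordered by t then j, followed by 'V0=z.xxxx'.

(0,0): Delta=1.0403 Bond=-3.5565
(1,0): Delta=1.3951 Bond=-32.4356
(1,1): Delta=1.0000 Bond=0.0000
(2,0): Delta=4.8750 Bond=-295.8129
(2,1): Delta=1.0000 Bond=0.0000
(2,2): Delta=1.0000 Bond=0.0000
V0=85.9088

No-arbitrage ⇒ martingale measure with p* = (R−d)/(u−d) = 0.8750.
Terminal payoffs: V(3,0)=0.0000, V(3,1)=87.0262, V(3,2)=109.4846, V(3,3)=137.7387
  t=2,j=0: stock 74.3814 → up 87.0262 (V=87.0262), down 69.1747 (V=0.0000). Price 66.7965; hedge Δ=4.8750, bond B=-295.8129.
  t=2,j=1: stock 93.5766 → up 109.4846 (V=109.4846), down 87.0262 (V=87.0262). Price 93.5766; hedge Δ=1.0000, bond B=0.0000.
  t=2,j=2: stock 117.7254 → up 137.7387 (V=137.7387), down 109.4846 (V=109.4846). Price 117.7254; hedge Δ=1.0000, bond B=0.0000.
  t=1,j=0: stock 79.9800 → up 93.5766 (V=93.5766), down 74.3814 (V=66.7965). Price 79.1483; hedge Δ=1.3951, bond B=-32.4356.
  t=1,j=1: stock 100.6200 → up 117.7254 (V=117.7254), down 93.5766 (V=93.5766). Price 100.6200; hedge Δ=1.0000, bond B=0.0000.
  t=0,j=0: stock 86.0000 → up 100.6200 (V=100.6200), down 79.9800 (V=79.1483). Price 85.9088; hedge Δ=1.0403, bond B=-3.5565.
The time-0 hedge costs 85.9088, which is the no-arbitrage price.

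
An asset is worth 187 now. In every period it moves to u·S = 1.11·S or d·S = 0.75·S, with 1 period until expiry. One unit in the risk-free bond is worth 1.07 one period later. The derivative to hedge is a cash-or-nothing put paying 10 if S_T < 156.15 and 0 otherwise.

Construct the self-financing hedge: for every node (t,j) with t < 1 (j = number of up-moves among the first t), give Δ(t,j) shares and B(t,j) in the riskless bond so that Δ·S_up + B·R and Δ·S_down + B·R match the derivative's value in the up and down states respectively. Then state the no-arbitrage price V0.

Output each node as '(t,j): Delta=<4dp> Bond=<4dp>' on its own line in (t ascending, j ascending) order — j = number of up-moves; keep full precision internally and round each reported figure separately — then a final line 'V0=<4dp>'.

(0,0): Delta=-0.1485 Bond=28.8162
V0=1.0384

Under the risk-neutral measure, an up-move has probability p* = (R−d)/(u−d) = 0.8889 and values discount at R = 1.07.
Terminal values V(1,·): V(1,0)=10.0000, V(1,1)=0.0000
  t=0,j=0: stock 187.0000 → up 207.5700 (V=0.0000), down 140.2500 (V=10.0000). Price 1.0384; hedge Δ=-0.1485, bond B=28.8162.
Self-financing check: at every node Δ·S+B equals the discounted successor values.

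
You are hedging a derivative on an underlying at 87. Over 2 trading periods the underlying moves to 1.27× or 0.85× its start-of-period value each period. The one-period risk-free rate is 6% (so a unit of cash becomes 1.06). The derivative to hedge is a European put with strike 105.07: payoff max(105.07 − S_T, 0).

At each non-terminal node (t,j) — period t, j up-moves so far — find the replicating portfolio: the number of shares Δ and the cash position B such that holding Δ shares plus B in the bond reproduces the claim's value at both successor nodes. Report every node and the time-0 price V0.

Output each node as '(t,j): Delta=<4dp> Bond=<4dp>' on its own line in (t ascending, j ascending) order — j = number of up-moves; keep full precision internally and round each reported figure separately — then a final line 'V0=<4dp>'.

Since d<R<u, set p* = (R−d)/(u−d) = 0.5000; price each node as the discounted p*-expectation of its children.
Terminal payoffs: V(2,0)=42.2125, V(2,1)=11.1535, V(2,2)=0.0000
  t=1,j=0: stock 73.9500 → up 93.9165 (V=11.1535), down 62.8575 (V=42.2125). Price 25.1726; hedge Δ=-1.0000, bond B=99.1226.
  t=1,j=1: stock 110.4900 → up 140.3223 (V=0.0000), down 93.9165 (V=11.1535). Price 5.2611; hedge Δ=-0.2403, bond B=31.8170.
  t=0,j=0: stock 87.0000 → up 110.4900 (V=5.2611), down 73.9500 (V=25.1726). Price 14.3555; hedge Δ=-0.5449, bond B=61.7640.
Each (Δ,B) replicates both successor values, so the strategy is self-financing and V0 is arbitrage-free.

(0,0): Delta=-0.5449 Bond=61.7640
(1,0): Delta=-1.0000 Bond=99.1226
(1,1): Delta=-0.2403 Bond=31.8170
V0=14.3555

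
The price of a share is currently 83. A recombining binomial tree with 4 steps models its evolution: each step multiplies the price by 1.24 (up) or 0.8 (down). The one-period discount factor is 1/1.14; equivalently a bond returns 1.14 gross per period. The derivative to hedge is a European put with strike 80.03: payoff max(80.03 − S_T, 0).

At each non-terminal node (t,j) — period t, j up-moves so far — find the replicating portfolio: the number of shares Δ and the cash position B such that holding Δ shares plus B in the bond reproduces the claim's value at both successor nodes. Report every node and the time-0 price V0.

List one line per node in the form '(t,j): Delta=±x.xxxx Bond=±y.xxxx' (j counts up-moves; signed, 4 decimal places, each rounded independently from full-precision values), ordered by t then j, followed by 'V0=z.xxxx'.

Risk-neutral probability p* = (R−d)/(u−d) = (1.14−0.8)/(1.24−0.8) = 0.7727.
Terminal payoffs: V(4,0)=46.0332, V(4,1)=27.3350, V(4,2)=0.0000, V(4,3)=0.0000, V(4,4)=0.0000
(3,0): S=42.4960. Δ = (V_up−V_dn)/(S_up−S_dn) = (27.3350−46.0332)/(52.6950−33.9968) = -1.0000. V = [p*·27.3350 + (1−p*)·46.0332]/1.14 = 27.7058. B = V − Δ·S = 70.2018.
(3,1): S=65.8688. Δ = (V_up−V_dn)/(S_up−S_dn) = (0.0000−27.3350)/(81.6773−52.6950) = -0.9432. V = [p*·0.0000 + (1−p*)·27.3350]/1.14 = 5.4496. B = V − Δ·S = 67.5745.
(3,2): S=102.0966. Δ = (V_up−V_dn)/(S_up−S_dn) = (0.0000−0.0000)/(126.5998−81.6773) = 0.0000. V = [p*·0.0000 + (1−p*)·0.0000]/1.14 = 0.0000. B = V − Δ·S = 0.0000.
(3,3): S=158.2498. Δ = (V_up−V_dn)/(S_up−S_dn) = (0.0000−0.0000)/(196.2297−126.5998) = 0.0000. V = [p*·0.0000 + (1−p*)·0.0000]/1.14 = 0.0000. B = V − Δ·S = 0.0000.
(2,0): S=53.1200. Δ = (V_up−V_dn)/(S_up−S_dn) = (5.4496−27.7058)/(65.8688−42.4960) = -0.9522. V = [p*·5.4496 + (1−p*)·27.7058]/1.14 = 9.2174. B = V − Δ·S = 59.7996.
(2,1): S=82.3360. Δ = (V_up−V_dn)/(S_up−S_dn) = (0.0000−5.4496)/(102.0966−65.8688) = -0.1504. V = [p*·0.0000 + (1−p*)·5.4496]/1.14 = 1.0864. B = V − Δ·S = 13.4718.
(2,2): S=127.6208. Δ = (V_up−V_dn)/(S_up−S_dn) = (0.0000−0.0000)/(158.2498−102.0966) = 0.0000. V = [p*·0.0000 + (1−p*)·0.0000]/1.14 = 0.0000. B = V − Δ·S = 0.0000.
(1,0): S=66.4000. Δ = (V_up−V_dn)/(S_up−S_dn) = (1.0864−9.2174)/(82.3360−53.1200) = -0.2783. V = [p*·1.0864 + (1−p*)·9.2174]/1.14 = 2.5740. B = V − Δ·S = 21.0534.
(1,1): S=102.9200. Δ = (V_up−V_dn)/(S_up−S_dn) = (0.0000−1.0864)/(127.6208−82.3360) = -0.0240. V = [p*·0.0000 + (1−p*)·1.0864]/1.14 = 0.2166. B = V − Δ·S = 2.6858.
(0,0): S=83.0000. Δ = (V_up−V_dn)/(S_up−S_dn) = (0.2166−2.5740)/(102.9200−66.4000) = -0.0646. V = [p*·0.2166 + (1−p*)·2.5740]/1.14 = 0.6600. B = V − Δ·S = 6.0177.
Each (Δ,B) replicates both successor values, so the strategy is self-financing and V0 is arbitrage-free.

(0,0): Delta=-0.0646 Bond=6.0177
(1,0): Delta=-0.2783 Bond=21.0534
(1,1): Delta=-0.0240 Bond=2.6858
(2,0): Delta=-0.9522 Bond=59.7996
(2,1): Delta=-0.1504 Bond=13.4718
(2,2): Delta=0.0000 Bond=0.0000
(3,0): Delta=-1.0000 Bond=70.2018
(3,1): Delta=-0.9432 Bond=67.5745
(3,2): Delta=0.0000 Bond=0.0000
(3,3): Delta=0.0000 Bond=0.0000
V0=0.6600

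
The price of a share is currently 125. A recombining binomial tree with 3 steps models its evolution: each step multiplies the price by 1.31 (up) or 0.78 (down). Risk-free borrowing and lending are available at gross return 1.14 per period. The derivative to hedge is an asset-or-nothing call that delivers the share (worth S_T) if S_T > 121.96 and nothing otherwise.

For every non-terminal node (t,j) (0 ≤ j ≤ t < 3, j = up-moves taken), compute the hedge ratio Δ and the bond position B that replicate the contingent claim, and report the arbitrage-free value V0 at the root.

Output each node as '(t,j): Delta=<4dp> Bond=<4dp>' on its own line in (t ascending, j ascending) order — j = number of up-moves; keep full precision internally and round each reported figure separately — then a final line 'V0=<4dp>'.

Under the risk-neutral measure, an up-move has probability p* = (R−d)/(u−d) = 0.6792 and values discount at R = 1.14.
Terminal values V(3,·): V(3,0)=0.0000, V(3,1)=0.0000, V(3,2)=167.3198, V(3,3)=281.0114
(2,0): S=76.0500. Δ = (V_up−V_dn)/(S_up−S_dn) = (0.0000−0.0000)/(99.6255−59.3190) = 0.0000. V = [p*·0.0000 + (1−p*)·0.0000]/1.14 = 0.0000. B = V − Δ·S = 0.0000.
(2,1): S=127.7250. Δ = (V_up−V_dn)/(S_up−S_dn) = (167.3198−0.0000)/(167.3198−99.6255) = 2.4717. V = [p*·167.3198 + (1−p*)·0.0000]/1.14 = 99.6940. B = V − Δ·S = -216.0036.
(2,2): S=214.5125. Δ = (V_up−V_dn)/(S_up−S_dn) = (281.0114−167.3198)/(281.0114−167.3198) = 1.0000. V = [p*·281.0114 + (1−p*)·167.3198]/1.14 = 214.5125. B = V − Δ·S = 0.0000.
(1,0): S=97.5000. Δ = (V_up−V_dn)/(S_up−S_dn) = (99.6940−0.0000)/(127.7250−76.0500) = 1.9292. V = [p*·99.6940 + (1−p*)·0.0000]/1.14 = 59.4006. B = V − Δ·S = -128.7013.
(1,1): S=163.7500. Δ = (V_up−V_dn)/(S_up−S_dn) = (214.5125−99.6940)/(214.5125−127.7250) = 1.3230. V = [p*·214.5125 + (1−p*)·99.6940]/1.14 = 155.8631. B = V − Δ·S = -60.7756.
(0,0): S=125.0000. Δ = (V_up−V_dn)/(S_up−S_dn) = (155.8631−59.4006)/(163.7500−97.5000) = 1.4560. V = [p*·155.8631 + (1−p*)·59.4006]/1.14 = 109.5810. B = V − Δ·S = -72.4238.
Each (Δ,B) replicates both successor values, so the strategy is self-financing and V0 is arbitrage-free.

(0,0): Delta=1.4560 Bond=-72.4238
(1,0): Delta=1.9292 Bond=-128.7013
(1,1): Delta=1.3230 Bond=-60.7756
(2,0): Delta=0.0000 Bond=0.0000
(2,1): Delta=2.4717 Bond=-216.0036
(2,2): Delta=1.0000 Bond=0.0000
V0=109.5810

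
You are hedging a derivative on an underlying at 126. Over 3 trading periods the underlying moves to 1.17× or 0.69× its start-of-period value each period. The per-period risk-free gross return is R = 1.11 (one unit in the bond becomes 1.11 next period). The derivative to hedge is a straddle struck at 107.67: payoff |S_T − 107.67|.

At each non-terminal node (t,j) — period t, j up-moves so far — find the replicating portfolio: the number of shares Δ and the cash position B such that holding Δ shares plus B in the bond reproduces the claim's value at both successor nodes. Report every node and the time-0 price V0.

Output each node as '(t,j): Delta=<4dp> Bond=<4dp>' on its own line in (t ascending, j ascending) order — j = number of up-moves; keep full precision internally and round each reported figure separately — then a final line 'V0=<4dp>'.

(0,0): Delta=0.7679 Bond=-47.0396
(1,0): Delta=-0.5715 Bond=64.2297
(1,1): Delta=0.8807 Bond=-68.8488
(2,0): Delta=-1.0000 Bond=97.0000
(2,1): Delta=-0.5354 Bond=67.6228
(2,2): Delta=1.0000 Bond=-97.0000
V0=49.7102

No-arbitrage ⇒ martingale measure with p* = (R−d)/(u−d) = 0.8750.
Payoff layer (t=3): V(3,0)=66.2779, V(3,1)=37.4833, V(3,2)=11.3422, V(3,3)=94.1332
(2,0): S=59.9886. Δ = (V_up−V_dn)/(S_up−S_dn) = (37.4833−66.2779)/(70.1867−41.3921) = -1.0000. V = [p*·37.4833 + (1−p*)·66.2779]/1.11 = 37.0114. B = V − Δ·S = 97.0000.
(2,1): S=101.7198. Δ = (V_up−V_dn)/(S_up−S_dn) = (11.3422−37.4833)/(119.0122−70.1867) = -0.5354. V = [p*·11.3422 + (1−p*)·37.4833]/1.11 = 13.1620. B = V − Δ·S = 67.6228.
(2,2): S=172.4814. Δ = (V_up−V_dn)/(S_up−S_dn) = (94.1332−11.3422)/(201.8032−119.0122) = 1.0000. V = [p*·94.1332 + (1−p*)·11.3422]/1.11 = 75.4814. B = V − Δ·S = -97.0000.
(1,0): S=86.9400. Δ = (V_up−V_dn)/(S_up−S_dn) = (13.1620−37.0114)/(101.7198−59.9886) = -0.5715. V = [p*·13.1620 + (1−p*)·37.0114]/1.11 = 14.5434. B = V − Δ·S = 64.2297.
(1,1): S=147.4200. Δ = (V_up−V_dn)/(S_up−S_dn) = (75.4814−13.1620)/(172.4814−101.7198) = 0.8807. V = [p*·75.4814 + (1−p*)·13.1620]/1.11 = 60.9833. B = V − Δ·S = -68.8488.
(0,0): S=126.0000. Δ = (V_up−V_dn)/(S_up−S_dn) = (60.9833−14.5434)/(147.4200−86.9400) = 0.7679. V = [p*·60.9833 + (1−p*)·14.5434]/1.11 = 49.7102. B = V − Δ·S = -47.0396.
The time-0 hedge costs 49.7102, which is the no-arbitrage price.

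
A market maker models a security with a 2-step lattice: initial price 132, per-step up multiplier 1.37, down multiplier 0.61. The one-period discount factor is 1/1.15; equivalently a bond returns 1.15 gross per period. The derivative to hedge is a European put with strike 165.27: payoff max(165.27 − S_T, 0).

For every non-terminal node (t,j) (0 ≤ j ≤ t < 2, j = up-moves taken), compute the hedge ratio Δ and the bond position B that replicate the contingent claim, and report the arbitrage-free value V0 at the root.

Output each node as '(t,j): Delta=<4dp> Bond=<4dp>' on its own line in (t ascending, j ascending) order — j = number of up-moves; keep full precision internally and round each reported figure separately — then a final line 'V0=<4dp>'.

Since d<R<u, set p* = (R−d)/(u−d) = 0.7105; price each node as the discounted p*-expectation of its children.
At expiry t=2: V(2,0)=116.1528, V(2,1)=54.9576, V(2,2)=0.0000
Node (1,0) S=80.5200: V=(p*·54.9576+(1−p*)·116.1528)/1.15=63.1930; Δ=(54.9576−116.1528)/(110.3124−49.1172)=-1.0000; B=V−Δ·S=143.7130
Node (1,1) S=180.8400: V=(p*·0.0000+(1−p*)·54.9576)/1.15=13.8337; Δ=(0.0000−54.9576)/(247.7508−110.3124)=-0.3999; B=V−Δ·S=86.1464
Node (0,0) S=132.0000: V=(p*·13.8337+(1−p*)·63.1930)/1.15=24.4539; Δ=(13.8337−63.1930)/(180.8400−80.5200)=-0.4920; B=V−Δ·S=89.4003
Each (Δ,B) replicates both successor values, so the strategy is self-financing and V0 is arbitrage-free.

(0,0): Delta=-0.4920 Bond=89.4003
(1,0): Delta=-1.0000 Bond=143.7130
(1,1): Delta=-0.3999 Bond=86.1464
V0=24.4539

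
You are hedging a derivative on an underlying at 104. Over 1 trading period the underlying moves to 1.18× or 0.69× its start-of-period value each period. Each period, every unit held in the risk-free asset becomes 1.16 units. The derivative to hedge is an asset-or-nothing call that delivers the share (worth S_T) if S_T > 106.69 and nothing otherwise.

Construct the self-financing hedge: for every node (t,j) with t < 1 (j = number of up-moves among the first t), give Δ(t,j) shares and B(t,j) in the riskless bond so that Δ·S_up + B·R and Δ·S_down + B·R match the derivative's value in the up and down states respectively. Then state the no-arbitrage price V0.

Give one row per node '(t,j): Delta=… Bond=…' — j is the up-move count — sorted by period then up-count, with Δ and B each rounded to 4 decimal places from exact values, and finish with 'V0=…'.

Since d<R<u, set p* = (R−d)/(u−d) = 0.9592; price each node as the discounted p*-expectation of its children.
Payoff layer (t=1): V(1,0)=0.0000, V(1,1)=122.7200
  t=0,j=0: stock 104.0000 → up 122.7200 (V=122.7200), down 71.7600 (V=0.0000). Price 101.4750; hedge Δ=2.4082, bond B=-148.9740.
The time-0 hedge costs 101.4750, which is the no-arbitrage price.

(0,0): Delta=2.4082 Bond=-148.9740
V0=101.4750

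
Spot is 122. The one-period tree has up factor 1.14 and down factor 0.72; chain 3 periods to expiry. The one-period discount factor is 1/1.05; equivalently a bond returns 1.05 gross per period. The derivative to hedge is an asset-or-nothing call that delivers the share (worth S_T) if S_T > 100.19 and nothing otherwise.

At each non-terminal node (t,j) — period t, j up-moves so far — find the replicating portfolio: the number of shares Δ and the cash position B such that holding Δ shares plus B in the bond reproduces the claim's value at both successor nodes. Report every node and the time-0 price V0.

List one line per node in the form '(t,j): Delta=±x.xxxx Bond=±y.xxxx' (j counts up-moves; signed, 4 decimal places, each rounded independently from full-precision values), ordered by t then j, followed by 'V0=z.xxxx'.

The replicating-portfolio and risk-neutral prices coincide; use p* = (1.05−0.72)/(1.14−0.72) = 0.7857 for the latter.
Payoff layer (t=3): V(3,0)=0.0000, V(3,1)=0.0000, V(3,2)=114.1569, V(3,3)=180.7484
Node (2,0) S=63.2448: V=(p*·0.0000+(1−p*)·0.0000)/1.05=0.0000; Δ=(0.0000−0.0000)/(72.0991−45.5363)=0.0000; B=V−Δ·S=0.0000
Node (2,1) S=100.1376: V=(p*·114.1569+(1−p*)·0.0000)/1.05=85.4235; Δ=(114.1569−0.0000)/(114.1569−72.0991)=2.7143; B=V−Δ·S=-186.3786
Node (2,2) S=158.5512: V=(p*·180.7484+(1−p*)·114.1569)/1.05=158.5512; Δ=(180.7484−114.1569)/(180.7484−114.1569)=1.0000; B=V−Δ·S=0.0000
Node (1,0) S=87.8400: V=(p*·85.4235+(1−p*)·0.0000)/1.05=63.9223; Δ=(85.4235−0.0000)/(100.1376−63.2448)=2.3155; B=V−Δ·S=-139.4669
Node (1,1) S=139.0800: V=(p*·158.5512+(1−p*)·85.4235)/1.05=136.0771; Δ=(158.5512−85.4235)/(158.5512−100.1376)=1.2519; B=V−Δ·S=-38.0364
Node (0,0) S=122.0000: V=(p*·136.0771+(1−p*)·63.9223)/1.05=114.8718; Δ=(136.0771−63.9223)/(139.0800−87.8400)=1.4082; B=V−Δ·S=-56.9253
Check: Δ(0,0)·S0 + B(0,0) = 114.8718 = V0.

(0,0): Delta=1.4082 Bond=-56.9253
(1,0): Delta=2.3155 Bond=-139.4669
(1,1): Delta=1.2519 Bond=-38.0364
(2,0): Delta=0.0000 Bond=0.0000
(2,1): Delta=2.7143 Bond=-186.3786
(2,2): Delta=1.0000 Bond=0.0000
V0=114.8718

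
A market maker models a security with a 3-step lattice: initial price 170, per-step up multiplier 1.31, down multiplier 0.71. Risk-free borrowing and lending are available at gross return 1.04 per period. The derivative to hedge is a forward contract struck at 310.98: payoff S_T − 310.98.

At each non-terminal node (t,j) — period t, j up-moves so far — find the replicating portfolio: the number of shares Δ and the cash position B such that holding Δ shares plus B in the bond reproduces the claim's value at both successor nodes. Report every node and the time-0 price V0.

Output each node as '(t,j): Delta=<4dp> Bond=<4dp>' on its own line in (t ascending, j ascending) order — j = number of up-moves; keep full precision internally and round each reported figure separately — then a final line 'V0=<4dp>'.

No-arbitrage ⇒ martingale measure with p* = (R−d)/(u−d) = 0.5500.
Payoff layer (t=3): V(3,0)=-250.1351, V(3,1)=-198.7169, V(3,2)=-103.8467, V(3,3)=71.1955
(2,0): S=85.6970. Δ = (V_up−V_dn)/(S_up−S_dn) = (-198.7169−-250.1351)/(112.2631−60.8449) = 1.0000. V = [p*·-198.7169 + (1−p*)·-250.1351]/1.04 = -213.3222. B = V − Δ·S = -299.0192.
(2,1): S=158.1170. Δ = (V_up−V_dn)/(S_up−S_dn) = (-103.8467−-198.7169)/(207.1333−112.2631) = 1.0000. V = [p*·-103.8467 + (1−p*)·-198.7169]/1.04 = -140.9022. B = V − Δ·S = -299.0192.
(2,2): S=291.7370. Δ = (V_up−V_dn)/(S_up−S_dn) = (71.1955−-103.8467)/(382.1755−207.1333) = 1.0000. V = [p*·71.1955 + (1−p*)·-103.8467]/1.04 = -7.2822. B = V − Δ·S = -299.0192.
(1,0): S=120.7000. Δ = (V_up−V_dn)/(S_up−S_dn) = (-140.9022−-213.3222)/(158.1170−85.6970) = 1.0000. V = [p*·-140.9022 + (1−p*)·-213.3222]/1.04 = -166.8185. B = V − Δ·S = -287.5185.
(1,1): S=222.7000. Δ = (V_up−V_dn)/(S_up−S_dn) = (-7.2822−-140.9022)/(291.7370−158.1170) = 1.0000. V = [p*·-7.2822 + (1−p*)·-140.9022]/1.04 = -64.8185. B = V − Δ·S = -287.5185.
(0,0): S=170.0000. Δ = (V_up−V_dn)/(S_up−S_dn) = (-64.8185−-166.8185)/(222.7000−120.7000) = 1.0000. V = [p*·-64.8185 + (1−p*)·-166.8185]/1.04 = -106.4601. B = V − Δ·S = -276.4601.
Each (Δ,B) replicates both successor values, so the strategy is self-financing and V0 is arbitrage-free.

(0,0): Delta=1.0000 Bond=-276.4601
(1,0): Delta=1.0000 Bond=-287.5185
(1,1): Delta=1.0000 Bond=-287.5185
(2,0): Delta=1.0000 Bond=-299.0192
(2,1): Delta=1.0000 Bond=-299.0192
(2,2): Delta=1.0000 Bond=-299.0192
V0=-106.4601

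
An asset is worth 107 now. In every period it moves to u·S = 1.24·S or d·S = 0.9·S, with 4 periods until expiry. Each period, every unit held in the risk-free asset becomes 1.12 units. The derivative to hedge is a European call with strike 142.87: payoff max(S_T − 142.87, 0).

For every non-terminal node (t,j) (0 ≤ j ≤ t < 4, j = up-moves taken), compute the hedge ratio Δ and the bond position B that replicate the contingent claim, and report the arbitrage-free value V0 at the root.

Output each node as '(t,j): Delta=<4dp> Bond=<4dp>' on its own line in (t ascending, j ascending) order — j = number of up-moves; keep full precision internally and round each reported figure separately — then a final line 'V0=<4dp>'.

(0,0): Delta=0.7210 Bond=-54.9790
(1,0): Delta=0.4153 Bond=-32.1363
(1,1): Delta=0.8420 Bond=-77.6347
(2,0): Delta=0.0000 Bond=0.0000
(2,1): Delta=0.5797 Bond=-55.6250
(2,2): Delta=0.9459 Bond=-104.0377
(3,0): Delta=0.0000 Bond=0.0000
(3,1): Delta=0.0000 Bond=0.0000
(3,2): Delta=0.8092 Bond=-96.2818
(3,3): Delta=1.0000 Bond=-127.5625
V0=22.1677

No-arbitrage ⇒ martingale measure with p* = (R−d)/(u−d) = 0.6471.
At expiry t=4: V(4,0)=0.0000, V(4,1)=0.0000, V(4,2)=0.0000, V(4,3)=40.7379, V(4,4)=110.1009
  t=3,j=0: stock 78.0030 → up 96.7237 (V=0.0000), down 70.2027 (V=0.0000). Price 0.0000; hedge Δ=0.0000, bond B=0.0000.
  t=3,j=1: stock 107.4708 → up 133.2638 (V=0.0000), down 96.7237 (V=0.0000). Price 0.0000; hedge Δ=0.0000, bond B=0.0000.
  t=3,j=2: stock 148.0709 → up 183.6079 (V=40.7379), down 133.2638 (V=0.0000). Price 23.5355; hedge Δ=0.8092, bond B=-96.2818.
  t=3,j=3: stock 204.0088 → up 252.9709 (V=110.1009), down 183.6079 (V=40.7379). Price 76.4463; hedge Δ=1.0000, bond B=-127.5625.
  t=2,j=0: stock 86.6700 → up 107.4708 (V=0.0000), down 78.0030 (V=0.0000). Price 0.0000; hedge Δ=0.0000, bond B=0.0000.
  t=2,j=1: stock 119.4120 → up 148.0709 (V=23.5355), down 107.4708 (V=0.0000). Price 13.5972; hedge Δ=0.5797, bond B=-55.6250.
  t=2,j=2: stock 164.5232 → up 204.0088 (V=76.4463), down 148.0709 (V=23.5355). Price 51.5820; hedge Δ=0.9459, bond B=-104.0377.
  t=1,j=0: stock 96.3000 → up 119.4120 (V=13.5972), down 86.6700 (V=0.0000). Price 7.8555; hedge Δ=0.4153, bond B=-32.1363.
  t=1,j=1: stock 132.6800 → up 164.5232 (V=51.5820), down 119.4120 (V=13.5972). Price 34.0854; hedge Δ=0.8420, bond B=-77.6347.
  t=0,j=0: stock 107.0000 → up 132.6800 (V=34.0854), down 96.3000 (V=7.8555). Price 22.1677; hedge Δ=0.7210, bond B=-54.9790.
The time-0 hedge costs 22.1677, which is the no-arbitrage price.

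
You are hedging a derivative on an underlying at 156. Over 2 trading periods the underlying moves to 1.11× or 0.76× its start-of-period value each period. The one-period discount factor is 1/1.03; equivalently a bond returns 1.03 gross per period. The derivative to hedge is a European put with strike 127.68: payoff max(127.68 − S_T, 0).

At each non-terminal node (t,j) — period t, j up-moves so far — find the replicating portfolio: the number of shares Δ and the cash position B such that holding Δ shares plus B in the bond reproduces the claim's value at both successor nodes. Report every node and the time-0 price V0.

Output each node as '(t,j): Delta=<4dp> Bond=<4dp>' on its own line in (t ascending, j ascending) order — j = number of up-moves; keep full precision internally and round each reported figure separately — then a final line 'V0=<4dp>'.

Risk-neutral probability p* = (R−d)/(u−d) = (1.03−0.76)/(1.11−0.76) = 0.7714.
At expiry t=2: V(2,0)=37.5744, V(2,1)=0.0000, V(2,2)=0.0000
(1,0): S=118.5600. Δ = (V_up−V_dn)/(S_up−S_dn) = (0.0000−37.5744)/(131.6016−90.1056) = -0.9055. V = [p*·0.0000 + (1−p*)·37.5744]/1.03 = 8.3383. B = V − Δ·S = 115.6937.
(1,1): S=173.1600. Δ = (V_up−V_dn)/(S_up−S_dn) = (0.0000−0.0000)/(192.2076−131.6016) = 0.0000. V = [p*·0.0000 + (1−p*)·0.0000]/1.03 = 0.0000. B = V − Δ·S = 0.0000.
(0,0): S=156.0000. Δ = (V_up−V_dn)/(S_up−S_dn) = (0.0000−8.3383)/(173.1600−118.5600) = -0.1527. V = [p*·0.0000 + (1−p*)·8.3383]/1.03 = 1.8504. B = V − Δ·S = 25.6741.
Root portfolio cost Δ·156+B reproduces V0=1.8504.

(0,0): Delta=-0.1527 Bond=25.6741
(1,0): Delta=-0.9055 Bond=115.6937
(1,1): Delta=0.0000 Bond=0.0000
V0=1.8504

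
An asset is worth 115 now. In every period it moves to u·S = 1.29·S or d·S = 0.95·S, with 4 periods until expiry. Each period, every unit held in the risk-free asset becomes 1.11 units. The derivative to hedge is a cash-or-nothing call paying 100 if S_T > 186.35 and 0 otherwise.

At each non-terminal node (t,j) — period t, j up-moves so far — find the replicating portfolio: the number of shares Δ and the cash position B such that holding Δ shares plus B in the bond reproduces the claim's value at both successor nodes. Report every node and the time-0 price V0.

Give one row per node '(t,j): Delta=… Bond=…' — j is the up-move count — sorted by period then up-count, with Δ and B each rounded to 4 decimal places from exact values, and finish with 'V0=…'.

Since d<R<u, set p* = (R−d)/(u−d) = 0.4706; price each node as the discounted p*-expectation of its children.
Terminal values V(4,·): V(4,0)=0.0000, V(4,1)=0.0000, V(4,2)=0.0000, V(4,3)=100.0000, V(4,4)=100.0000
  t=3,j=0: stock 98.5981 → up 127.1916 (V=0.0000), down 93.6682 (V=0.0000). Price 0.0000; hedge Δ=0.0000, bond B=0.0000.
  t=3,j=1: stock 133.8859 → up 172.7128 (V=0.0000), down 127.1916 (V=0.0000). Price 0.0000; hedge Δ=0.0000, bond B=0.0000.
  t=3,j=2: stock 181.8029 → up 234.5258 (V=100.0000), down 172.7128 (V=0.0000). Price 42.3953; hedge Δ=1.6178, bond B=-251.7223.
  t=3,j=3: stock 246.8692 → up 318.4613 (V=100.0000), down 234.5258 (V=100.0000). Price 90.0901; hedge Δ=0.0000, bond B=90.0901.
  t=2,j=0: stock 103.7875 → up 133.8859 (V=0.0000), down 98.5981 (V=0.0000). Price 0.0000; hedge Δ=0.0000, bond B=0.0000.
  t=2,j=1: stock 140.9325 → up 181.8029 (V=42.3953), down 133.8859 (V=0.0000). Price 17.9736; hedge Δ=0.8848, bond B=-106.7185.
  t=2,j=2: stock 191.3715 → up 246.8692 (V=90.0901), down 181.8029 (V=42.3953). Price 58.4143; hedge Δ=0.7330, bond B=-81.8643.
  t=1,j=0: stock 109.2500 → up 140.9325 (V=17.9736), down 103.7875 (V=0.0000). Price 7.6200; hedge Δ=0.4839, bond B=-45.2437.
  t=1,j=1: stock 148.3500 → up 191.3715 (V=58.4143), down 140.9325 (V=17.9736). Price 33.3374; hedge Δ=0.8018, bond B=-85.6058.
  t=0,j=0: stock 115.0000 → up 148.3500 (V=33.3374), down 109.2500 (V=7.6200). Price 17.7679; hedge Δ=0.6577, bond B=-57.8717.
Check: Δ(0,0)·S0 + B(0,0) = 17.7679 = V0.

(0,0): Delta=0.6577 Bond=-57.8717
(1,0): Delta=0.4839 Bond=-45.2437
(1,1): Delta=0.8018 Bond=-85.6058
(2,0): Delta=0.0000 Bond=0.0000
(2,1): Delta=0.8848 Bond=-106.7185
(2,2): Delta=0.7330 Bond=-81.8643
(3,0): Delta=0.0000 Bond=0.0000
(3,1): Delta=0.0000 Bond=0.0000
(3,2): Delta=1.6178 Bond=-251.7223
(3,3): Delta=0.0000 Bond=90.0901
V0=17.7679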